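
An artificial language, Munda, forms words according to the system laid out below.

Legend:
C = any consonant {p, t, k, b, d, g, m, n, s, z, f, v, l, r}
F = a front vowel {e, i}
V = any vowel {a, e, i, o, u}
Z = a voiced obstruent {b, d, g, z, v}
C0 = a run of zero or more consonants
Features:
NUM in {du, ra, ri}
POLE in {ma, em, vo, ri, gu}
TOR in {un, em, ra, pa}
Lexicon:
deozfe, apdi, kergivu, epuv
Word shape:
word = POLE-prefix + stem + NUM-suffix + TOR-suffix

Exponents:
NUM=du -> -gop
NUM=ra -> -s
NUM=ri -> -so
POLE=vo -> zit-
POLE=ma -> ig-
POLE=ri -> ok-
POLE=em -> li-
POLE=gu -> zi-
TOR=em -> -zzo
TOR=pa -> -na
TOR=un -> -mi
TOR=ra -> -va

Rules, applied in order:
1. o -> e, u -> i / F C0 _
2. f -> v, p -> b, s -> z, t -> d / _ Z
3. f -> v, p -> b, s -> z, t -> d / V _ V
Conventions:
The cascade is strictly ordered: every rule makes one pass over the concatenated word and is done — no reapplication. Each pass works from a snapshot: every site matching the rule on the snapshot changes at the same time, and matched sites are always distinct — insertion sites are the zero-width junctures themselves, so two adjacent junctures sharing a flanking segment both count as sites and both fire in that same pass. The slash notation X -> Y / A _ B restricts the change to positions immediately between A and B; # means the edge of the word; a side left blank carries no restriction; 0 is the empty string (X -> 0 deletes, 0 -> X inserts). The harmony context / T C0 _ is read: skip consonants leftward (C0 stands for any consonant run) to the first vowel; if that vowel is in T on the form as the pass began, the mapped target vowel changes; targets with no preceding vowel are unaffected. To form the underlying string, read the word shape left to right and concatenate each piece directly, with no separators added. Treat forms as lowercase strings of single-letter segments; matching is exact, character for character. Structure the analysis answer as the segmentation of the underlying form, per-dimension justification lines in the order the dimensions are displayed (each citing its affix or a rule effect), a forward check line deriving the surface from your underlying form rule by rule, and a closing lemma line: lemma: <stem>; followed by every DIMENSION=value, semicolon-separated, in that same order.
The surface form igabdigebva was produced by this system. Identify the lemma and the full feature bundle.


underlying: ig-apdi-gop-va
NUM=du - signalled by the affix -gop
POLE=ma - signalled by the affix ig-
TOR=ra - signalled by the affix -va
check: igapdigopva -> igapdigepva -> igabdigebva -> igabdigebva
lemma: apdi; NUM=du; POLE=ma; TOR=ra


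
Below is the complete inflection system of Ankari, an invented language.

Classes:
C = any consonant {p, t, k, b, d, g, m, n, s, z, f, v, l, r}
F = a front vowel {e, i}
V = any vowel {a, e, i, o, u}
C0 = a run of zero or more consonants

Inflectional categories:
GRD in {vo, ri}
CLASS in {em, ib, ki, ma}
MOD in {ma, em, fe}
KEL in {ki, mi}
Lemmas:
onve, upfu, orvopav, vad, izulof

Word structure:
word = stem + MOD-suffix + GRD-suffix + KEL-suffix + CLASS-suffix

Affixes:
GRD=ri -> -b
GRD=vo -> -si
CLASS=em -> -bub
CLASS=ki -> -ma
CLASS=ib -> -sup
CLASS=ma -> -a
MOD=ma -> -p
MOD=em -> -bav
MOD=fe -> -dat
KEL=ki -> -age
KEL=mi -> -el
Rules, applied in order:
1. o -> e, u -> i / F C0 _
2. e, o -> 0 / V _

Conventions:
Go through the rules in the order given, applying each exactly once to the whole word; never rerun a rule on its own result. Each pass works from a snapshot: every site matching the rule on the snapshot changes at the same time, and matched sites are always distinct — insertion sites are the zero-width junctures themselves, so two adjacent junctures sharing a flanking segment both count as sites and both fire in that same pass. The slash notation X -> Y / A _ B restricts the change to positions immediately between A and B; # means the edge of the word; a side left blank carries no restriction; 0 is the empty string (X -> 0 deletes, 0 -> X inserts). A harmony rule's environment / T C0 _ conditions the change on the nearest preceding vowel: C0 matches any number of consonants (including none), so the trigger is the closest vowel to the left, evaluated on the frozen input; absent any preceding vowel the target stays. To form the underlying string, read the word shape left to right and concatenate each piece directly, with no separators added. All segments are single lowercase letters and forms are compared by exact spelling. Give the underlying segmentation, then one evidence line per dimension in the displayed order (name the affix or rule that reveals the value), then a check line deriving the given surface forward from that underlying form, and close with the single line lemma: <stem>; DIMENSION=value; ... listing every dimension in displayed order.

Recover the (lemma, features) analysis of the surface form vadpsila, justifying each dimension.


underlying: vad-p-si-el-a
GRD=vo - signalled by the affix -si
CLASS=ma - signalled by the affix -a
MOD=ma - signalled by the affix -p
KEL=mi - signalled by the affix -el
check: vadpsiela -> vadpsiela -> vadpsila
lemma: vad; GRD=vo; CLASS=ma; MOD=ma; KEL=mi


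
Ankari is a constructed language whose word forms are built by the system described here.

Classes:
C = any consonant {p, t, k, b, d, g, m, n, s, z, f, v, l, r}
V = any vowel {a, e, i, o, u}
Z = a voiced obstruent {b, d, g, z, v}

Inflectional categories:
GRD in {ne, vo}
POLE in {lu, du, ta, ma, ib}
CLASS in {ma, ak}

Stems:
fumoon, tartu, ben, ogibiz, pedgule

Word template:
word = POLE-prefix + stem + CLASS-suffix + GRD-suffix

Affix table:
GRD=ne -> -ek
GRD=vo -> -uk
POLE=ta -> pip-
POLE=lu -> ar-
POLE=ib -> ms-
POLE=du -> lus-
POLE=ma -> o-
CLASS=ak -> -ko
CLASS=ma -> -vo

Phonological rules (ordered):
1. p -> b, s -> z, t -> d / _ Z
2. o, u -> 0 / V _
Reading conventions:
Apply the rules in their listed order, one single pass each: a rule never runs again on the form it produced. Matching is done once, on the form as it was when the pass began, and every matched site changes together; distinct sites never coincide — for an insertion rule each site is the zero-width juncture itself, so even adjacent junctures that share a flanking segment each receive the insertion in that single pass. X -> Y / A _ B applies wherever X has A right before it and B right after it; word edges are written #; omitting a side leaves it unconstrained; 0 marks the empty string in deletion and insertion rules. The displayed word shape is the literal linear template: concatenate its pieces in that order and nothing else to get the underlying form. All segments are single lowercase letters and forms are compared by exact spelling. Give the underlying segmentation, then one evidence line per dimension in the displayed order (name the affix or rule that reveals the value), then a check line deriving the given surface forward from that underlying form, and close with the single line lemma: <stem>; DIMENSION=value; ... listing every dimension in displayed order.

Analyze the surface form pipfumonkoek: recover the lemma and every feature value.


underlying: pip-fumoon-ko-ek
GRD=ne - signalled by the affix -ek
POLE=ta - signalled by the affix pip-
CLASS=ak - signalled by the affix -ko
check: pipfumoonkoek -> pipfumoonkoek -> pipfumonkoek
lemma: fumoon; GRD=ne; POLE=ta; CLASS=ak


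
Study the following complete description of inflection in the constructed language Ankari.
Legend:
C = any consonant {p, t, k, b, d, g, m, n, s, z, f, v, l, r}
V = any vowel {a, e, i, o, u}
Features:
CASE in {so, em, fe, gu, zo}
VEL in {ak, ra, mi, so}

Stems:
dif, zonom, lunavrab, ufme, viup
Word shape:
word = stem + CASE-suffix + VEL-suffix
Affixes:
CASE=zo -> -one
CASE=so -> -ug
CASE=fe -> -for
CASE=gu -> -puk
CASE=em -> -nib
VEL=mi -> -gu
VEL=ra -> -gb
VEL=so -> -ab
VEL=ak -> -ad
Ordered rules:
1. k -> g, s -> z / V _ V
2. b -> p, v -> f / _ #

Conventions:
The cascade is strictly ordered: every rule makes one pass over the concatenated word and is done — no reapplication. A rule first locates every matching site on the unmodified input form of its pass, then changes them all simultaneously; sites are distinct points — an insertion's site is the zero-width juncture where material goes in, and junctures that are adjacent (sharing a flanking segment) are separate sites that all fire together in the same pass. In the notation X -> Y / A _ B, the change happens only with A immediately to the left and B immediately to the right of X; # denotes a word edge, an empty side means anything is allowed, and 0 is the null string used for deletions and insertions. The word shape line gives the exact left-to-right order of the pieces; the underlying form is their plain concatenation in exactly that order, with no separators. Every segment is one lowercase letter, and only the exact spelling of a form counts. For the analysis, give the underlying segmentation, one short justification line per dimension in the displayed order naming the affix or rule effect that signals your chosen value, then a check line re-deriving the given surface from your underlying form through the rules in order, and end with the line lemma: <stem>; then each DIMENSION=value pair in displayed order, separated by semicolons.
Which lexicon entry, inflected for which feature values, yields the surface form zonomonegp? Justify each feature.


underlying: zonom-one-gb
CASE=zo - signalled by the affix -one
VEL=ra - signalled by the affix -gb
check: zonomonegb -> zonomonegb -> zonomonegp
lemma: zonom; CASE=zo; VEL=ra


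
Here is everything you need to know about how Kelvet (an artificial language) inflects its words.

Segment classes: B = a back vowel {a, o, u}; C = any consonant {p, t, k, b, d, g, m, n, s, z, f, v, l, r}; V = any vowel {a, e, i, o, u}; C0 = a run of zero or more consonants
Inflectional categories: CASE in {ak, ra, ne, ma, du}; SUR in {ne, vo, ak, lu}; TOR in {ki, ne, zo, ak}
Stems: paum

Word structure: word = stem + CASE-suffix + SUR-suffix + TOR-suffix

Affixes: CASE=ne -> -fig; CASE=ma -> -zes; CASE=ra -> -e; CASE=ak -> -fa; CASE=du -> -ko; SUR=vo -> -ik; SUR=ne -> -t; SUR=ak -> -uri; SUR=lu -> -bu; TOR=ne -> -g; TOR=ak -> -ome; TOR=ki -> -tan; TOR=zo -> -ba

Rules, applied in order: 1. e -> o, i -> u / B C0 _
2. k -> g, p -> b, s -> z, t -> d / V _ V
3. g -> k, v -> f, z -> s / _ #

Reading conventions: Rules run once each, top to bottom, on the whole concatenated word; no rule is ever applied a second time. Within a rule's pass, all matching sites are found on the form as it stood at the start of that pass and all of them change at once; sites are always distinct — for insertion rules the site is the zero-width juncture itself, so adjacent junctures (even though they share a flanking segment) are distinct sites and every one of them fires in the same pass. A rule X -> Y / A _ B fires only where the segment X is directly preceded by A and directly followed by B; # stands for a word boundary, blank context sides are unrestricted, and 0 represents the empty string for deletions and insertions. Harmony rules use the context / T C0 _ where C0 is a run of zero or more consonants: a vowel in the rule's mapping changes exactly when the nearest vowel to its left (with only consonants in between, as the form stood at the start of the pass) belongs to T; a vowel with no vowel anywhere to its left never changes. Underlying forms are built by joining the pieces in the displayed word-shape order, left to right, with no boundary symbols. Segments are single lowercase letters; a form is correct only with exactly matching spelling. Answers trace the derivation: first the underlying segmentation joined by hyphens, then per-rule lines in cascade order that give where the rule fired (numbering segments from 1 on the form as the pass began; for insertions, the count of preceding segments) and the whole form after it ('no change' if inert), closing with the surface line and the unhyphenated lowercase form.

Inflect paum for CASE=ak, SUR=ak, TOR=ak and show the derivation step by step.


underlying: paum-fa-uri-ome
1. e -> o, i -> u / B C0 _: fires at position(s) 9, 12: paumfauruomo
2. k -> g, p -> b, s -> z, t -> d / V _ V: no change
3. g -> k, v -> f, z -> s / _ #: no change
surface: paumfauruomo


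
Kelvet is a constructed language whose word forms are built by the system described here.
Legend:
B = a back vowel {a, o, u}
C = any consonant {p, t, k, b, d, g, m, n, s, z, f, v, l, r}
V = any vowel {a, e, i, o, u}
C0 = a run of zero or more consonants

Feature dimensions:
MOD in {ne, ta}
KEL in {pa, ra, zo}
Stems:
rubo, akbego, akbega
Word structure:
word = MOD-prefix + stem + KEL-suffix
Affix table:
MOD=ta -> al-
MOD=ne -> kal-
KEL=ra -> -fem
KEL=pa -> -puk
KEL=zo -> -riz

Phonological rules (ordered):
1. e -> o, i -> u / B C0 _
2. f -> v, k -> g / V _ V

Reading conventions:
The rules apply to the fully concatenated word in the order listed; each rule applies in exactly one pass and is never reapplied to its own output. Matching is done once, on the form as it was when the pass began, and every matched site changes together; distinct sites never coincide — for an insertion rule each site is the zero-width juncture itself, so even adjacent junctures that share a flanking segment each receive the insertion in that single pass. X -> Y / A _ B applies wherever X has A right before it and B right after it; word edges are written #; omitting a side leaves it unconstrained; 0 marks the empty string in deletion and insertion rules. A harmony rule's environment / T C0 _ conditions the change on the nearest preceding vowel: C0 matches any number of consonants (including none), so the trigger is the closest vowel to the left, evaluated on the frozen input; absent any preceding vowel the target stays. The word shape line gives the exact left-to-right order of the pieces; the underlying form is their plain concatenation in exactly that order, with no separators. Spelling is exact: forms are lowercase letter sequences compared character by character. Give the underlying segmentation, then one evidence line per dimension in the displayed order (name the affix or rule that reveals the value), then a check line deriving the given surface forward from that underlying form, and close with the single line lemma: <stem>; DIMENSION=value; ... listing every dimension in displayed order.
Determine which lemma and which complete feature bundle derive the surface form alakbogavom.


underlying: al-akbega-fem
MOD=ta - signalled by the affix al-
KEL=ra - signalled by the affix -fem
check: alakbegafem -> alakbogafom -> alakbogavom
lemma: akbega; MOD=ta; KEL=ra


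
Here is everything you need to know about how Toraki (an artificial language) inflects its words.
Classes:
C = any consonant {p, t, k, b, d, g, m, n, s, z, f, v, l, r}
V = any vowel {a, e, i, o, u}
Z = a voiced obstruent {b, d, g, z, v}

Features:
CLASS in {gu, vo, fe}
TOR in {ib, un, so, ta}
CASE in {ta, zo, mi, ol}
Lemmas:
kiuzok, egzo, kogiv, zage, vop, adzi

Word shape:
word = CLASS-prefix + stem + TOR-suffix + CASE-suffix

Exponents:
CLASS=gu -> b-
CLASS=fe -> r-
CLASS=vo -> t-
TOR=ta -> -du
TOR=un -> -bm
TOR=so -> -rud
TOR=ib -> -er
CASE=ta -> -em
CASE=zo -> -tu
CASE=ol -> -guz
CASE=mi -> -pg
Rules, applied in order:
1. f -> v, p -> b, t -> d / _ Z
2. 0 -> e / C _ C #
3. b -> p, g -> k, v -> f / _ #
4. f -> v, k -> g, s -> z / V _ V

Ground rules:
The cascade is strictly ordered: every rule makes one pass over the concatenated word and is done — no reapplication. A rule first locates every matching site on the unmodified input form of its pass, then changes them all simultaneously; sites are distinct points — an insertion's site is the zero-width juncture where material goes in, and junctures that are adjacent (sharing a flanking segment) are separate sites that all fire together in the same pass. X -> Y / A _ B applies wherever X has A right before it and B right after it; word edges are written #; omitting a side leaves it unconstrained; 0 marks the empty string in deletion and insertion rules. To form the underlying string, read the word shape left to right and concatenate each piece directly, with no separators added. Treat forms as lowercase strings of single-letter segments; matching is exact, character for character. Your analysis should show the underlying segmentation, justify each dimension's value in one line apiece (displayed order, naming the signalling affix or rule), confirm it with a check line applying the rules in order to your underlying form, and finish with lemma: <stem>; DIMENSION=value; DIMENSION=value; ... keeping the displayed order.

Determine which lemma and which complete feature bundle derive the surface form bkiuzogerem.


underlying: b-kiuzok-er-em
CLASS=gu - signalled by the affix b-
TOR=ib - signalled by the affix -er
CASE=ta - signalled by the affix -em
check: bkiuzokerem -> bkiuzokerem -> bkiuzokerem -> bkiuzokerem -> bkiuzogerem
lemma: kiuzok; CLASS=gu; TOR=ib; CASE=ta


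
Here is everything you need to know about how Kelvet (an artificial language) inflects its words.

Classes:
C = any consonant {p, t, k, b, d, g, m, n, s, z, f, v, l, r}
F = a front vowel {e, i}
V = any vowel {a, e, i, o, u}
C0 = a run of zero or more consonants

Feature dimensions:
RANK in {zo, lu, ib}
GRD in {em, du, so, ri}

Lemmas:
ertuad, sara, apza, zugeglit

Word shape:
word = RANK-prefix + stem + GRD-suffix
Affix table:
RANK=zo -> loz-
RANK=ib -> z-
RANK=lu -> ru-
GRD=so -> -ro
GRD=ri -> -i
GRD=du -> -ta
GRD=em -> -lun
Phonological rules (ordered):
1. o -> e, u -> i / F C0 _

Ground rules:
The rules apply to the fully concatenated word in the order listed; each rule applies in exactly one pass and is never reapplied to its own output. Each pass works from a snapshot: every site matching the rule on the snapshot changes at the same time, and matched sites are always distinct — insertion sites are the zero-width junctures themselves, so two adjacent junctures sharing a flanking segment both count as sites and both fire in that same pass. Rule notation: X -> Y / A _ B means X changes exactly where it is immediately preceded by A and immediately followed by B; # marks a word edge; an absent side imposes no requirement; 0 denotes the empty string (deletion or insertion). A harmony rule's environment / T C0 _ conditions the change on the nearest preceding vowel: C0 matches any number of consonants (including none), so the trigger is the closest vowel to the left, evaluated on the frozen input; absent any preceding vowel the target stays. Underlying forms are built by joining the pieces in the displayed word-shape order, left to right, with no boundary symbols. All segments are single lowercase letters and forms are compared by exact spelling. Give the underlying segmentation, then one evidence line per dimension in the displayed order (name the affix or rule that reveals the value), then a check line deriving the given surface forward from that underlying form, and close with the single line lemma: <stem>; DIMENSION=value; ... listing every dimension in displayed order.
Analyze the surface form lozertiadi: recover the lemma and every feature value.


underlying: loz-ertuad-i
RANK=zo - signalled by the affix loz-
GRD=ri - signalled by the affix -i
check: lozertuadi -> lozertiadi
lemma: ertuad; RANK=zo; GRD=ri


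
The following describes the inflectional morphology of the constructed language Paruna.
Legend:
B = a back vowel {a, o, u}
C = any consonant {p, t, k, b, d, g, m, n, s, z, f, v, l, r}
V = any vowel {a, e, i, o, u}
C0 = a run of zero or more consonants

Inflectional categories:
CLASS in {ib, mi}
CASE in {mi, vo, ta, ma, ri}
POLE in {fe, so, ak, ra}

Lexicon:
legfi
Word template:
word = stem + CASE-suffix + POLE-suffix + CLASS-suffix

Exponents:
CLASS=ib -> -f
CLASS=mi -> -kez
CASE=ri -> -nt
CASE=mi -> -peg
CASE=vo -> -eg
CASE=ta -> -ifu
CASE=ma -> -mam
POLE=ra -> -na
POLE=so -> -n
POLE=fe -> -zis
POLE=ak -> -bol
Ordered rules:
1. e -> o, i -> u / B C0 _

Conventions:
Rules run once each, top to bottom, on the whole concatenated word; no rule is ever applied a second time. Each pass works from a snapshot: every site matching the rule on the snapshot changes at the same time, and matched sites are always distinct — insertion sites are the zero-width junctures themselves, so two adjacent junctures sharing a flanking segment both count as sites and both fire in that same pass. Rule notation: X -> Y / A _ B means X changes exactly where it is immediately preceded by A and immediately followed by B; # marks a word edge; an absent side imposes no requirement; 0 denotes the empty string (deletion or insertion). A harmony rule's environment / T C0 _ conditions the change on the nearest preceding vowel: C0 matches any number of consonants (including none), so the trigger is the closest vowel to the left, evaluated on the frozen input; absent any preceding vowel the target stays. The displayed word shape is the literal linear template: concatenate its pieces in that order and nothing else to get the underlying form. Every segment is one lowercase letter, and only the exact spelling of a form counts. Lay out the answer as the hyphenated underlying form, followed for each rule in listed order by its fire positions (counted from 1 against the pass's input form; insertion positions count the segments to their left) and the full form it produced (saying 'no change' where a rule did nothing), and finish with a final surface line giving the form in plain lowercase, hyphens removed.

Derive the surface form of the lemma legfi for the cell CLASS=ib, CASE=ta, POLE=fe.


underlying: legfi-ifu-zis-f
1. e -> o, i -> u / B C0 _: fires at position(s) 10: legfiifuzusf
surface: legfiifuzusf


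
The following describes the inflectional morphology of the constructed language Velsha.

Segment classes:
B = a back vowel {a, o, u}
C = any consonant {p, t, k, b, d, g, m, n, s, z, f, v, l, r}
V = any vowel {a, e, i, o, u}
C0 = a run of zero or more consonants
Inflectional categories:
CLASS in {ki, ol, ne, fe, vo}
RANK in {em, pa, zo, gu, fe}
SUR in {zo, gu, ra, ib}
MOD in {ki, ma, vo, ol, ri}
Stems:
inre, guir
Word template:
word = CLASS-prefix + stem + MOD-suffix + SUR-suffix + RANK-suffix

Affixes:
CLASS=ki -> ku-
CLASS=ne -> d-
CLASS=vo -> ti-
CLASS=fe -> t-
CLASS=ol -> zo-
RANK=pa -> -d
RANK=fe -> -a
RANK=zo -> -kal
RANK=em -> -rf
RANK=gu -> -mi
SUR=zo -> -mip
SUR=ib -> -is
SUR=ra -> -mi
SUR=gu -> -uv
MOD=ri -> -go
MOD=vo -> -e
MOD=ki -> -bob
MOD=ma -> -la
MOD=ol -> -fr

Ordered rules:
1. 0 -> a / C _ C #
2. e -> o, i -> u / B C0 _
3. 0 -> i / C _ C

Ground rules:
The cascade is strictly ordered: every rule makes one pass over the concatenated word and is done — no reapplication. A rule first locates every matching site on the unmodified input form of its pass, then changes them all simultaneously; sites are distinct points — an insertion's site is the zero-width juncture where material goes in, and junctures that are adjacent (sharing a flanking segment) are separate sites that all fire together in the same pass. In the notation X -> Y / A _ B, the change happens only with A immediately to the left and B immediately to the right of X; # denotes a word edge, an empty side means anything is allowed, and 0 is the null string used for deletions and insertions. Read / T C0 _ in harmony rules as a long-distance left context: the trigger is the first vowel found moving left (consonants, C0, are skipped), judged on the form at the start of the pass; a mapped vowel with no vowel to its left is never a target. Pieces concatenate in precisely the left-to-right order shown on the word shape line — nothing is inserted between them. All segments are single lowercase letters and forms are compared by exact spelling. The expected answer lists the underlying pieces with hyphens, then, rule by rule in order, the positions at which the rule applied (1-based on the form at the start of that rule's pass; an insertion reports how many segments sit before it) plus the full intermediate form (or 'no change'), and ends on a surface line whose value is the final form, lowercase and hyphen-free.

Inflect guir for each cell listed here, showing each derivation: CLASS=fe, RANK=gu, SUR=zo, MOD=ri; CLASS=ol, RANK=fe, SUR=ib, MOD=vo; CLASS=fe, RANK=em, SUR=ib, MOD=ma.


cell CLASS=fe, RANK=gu, SUR=zo, MOD=ri:
underlying: t-guir-go-mip-mi
1. 0 -> a / C _ C #: no change
2. e -> o, i -> u / B C0 _: fires at position(s) 4, 9: tguurgomupmi
3. 0 -> i / C _ C: inserts after position(s) 1, 5, 10: tiguurigomupimi
surface: tiguurigomupimi

cell CLASS=ol, RANK=fe, SUR=ib, MOD=vo:
underlying: zo-guir-e-is-a
1. 0 -> a / C _ C #: no change
2. e -> o, i -> u / B C0 _: fires at position(s) 5: zoguureisa
3. 0 -> i / C _ C: no change
surface: zoguureisa

cell CLASS=fe, RANK=em, SUR=ib, MOD=ma:
underlying: t-guir-la-is-rf
1. 0 -> a / C _ C #: inserts after position(s) 10: tguirlaisraf
2. e -> o, i -> u / B C0 _: fires at position(s) 4, 8: tguurlausraf
3. 0 -> i / C _ C: inserts after position(s) 1, 5, 9: tiguurilausiraf
surface: tiguurilausiraf


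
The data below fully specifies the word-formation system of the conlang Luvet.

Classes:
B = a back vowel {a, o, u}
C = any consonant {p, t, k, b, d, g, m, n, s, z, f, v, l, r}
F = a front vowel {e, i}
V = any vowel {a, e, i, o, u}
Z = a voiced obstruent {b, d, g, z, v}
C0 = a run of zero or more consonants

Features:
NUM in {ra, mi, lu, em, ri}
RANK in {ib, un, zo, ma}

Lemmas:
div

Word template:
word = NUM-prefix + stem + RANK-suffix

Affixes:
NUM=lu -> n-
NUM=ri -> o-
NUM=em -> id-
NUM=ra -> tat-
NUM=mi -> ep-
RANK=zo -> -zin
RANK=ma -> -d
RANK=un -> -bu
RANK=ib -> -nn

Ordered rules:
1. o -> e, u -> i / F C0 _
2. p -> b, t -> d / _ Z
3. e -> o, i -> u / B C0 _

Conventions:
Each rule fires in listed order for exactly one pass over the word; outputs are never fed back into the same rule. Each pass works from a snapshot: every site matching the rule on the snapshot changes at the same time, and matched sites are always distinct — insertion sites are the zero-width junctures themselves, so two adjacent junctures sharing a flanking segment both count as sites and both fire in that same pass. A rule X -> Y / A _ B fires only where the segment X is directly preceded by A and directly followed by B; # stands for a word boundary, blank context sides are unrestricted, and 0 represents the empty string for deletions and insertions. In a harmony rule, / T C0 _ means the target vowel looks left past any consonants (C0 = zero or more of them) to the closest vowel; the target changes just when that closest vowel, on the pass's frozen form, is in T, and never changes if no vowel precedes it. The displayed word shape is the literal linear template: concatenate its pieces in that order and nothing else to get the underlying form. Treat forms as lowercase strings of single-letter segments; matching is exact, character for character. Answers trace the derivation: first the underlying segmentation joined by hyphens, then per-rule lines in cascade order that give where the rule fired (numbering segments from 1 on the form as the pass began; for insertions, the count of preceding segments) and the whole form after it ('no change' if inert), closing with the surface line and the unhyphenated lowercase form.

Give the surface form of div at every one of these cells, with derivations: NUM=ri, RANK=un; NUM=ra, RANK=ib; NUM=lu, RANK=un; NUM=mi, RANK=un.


cell NUM=ri, RANK=un:
underlying: o-div-bu
1. o -> e, u -> i / F C0 _: fires at position(s) 6: odivbi
2. p -> b, t -> d / _ Z: no change
3. e -> o, i -> u / B C0 _: fires at position(s) 3: oduvbi
surface: oduvbi

cell NUM=ra, RANK=ib:
underlying: tat-div-nn
1. o -> e, u -> i / F C0 _: no change
2. p -> b, t -> d / _ Z: fires at position(s) 3: taddivnn
3. e -> o, i -> u / B C0 _: fires at position(s) 5: tadduvnn
surface: tadduvnn

cell NUM=lu, RANK=un:
underlying: n-div-bu
1. o -> e, u -> i / F C0 _: fires at position(s) 6: ndivbi
2. p -> b, t -> d / _ Z: no change
3. e -> o, i -> u / B C0 _: no change
surface: ndivbi

cell NUM=mi, RANK=un:
underlying: ep-div-bu
1. o -> e, u -> i / F C0 _: fires at position(s) 7: epdivbi
2. p -> b, t -> d / _ Z: fires at position(s) 2: ebdivbi
3. e -> o, i -> u / B C0 _: no change
surface: ebdivbi


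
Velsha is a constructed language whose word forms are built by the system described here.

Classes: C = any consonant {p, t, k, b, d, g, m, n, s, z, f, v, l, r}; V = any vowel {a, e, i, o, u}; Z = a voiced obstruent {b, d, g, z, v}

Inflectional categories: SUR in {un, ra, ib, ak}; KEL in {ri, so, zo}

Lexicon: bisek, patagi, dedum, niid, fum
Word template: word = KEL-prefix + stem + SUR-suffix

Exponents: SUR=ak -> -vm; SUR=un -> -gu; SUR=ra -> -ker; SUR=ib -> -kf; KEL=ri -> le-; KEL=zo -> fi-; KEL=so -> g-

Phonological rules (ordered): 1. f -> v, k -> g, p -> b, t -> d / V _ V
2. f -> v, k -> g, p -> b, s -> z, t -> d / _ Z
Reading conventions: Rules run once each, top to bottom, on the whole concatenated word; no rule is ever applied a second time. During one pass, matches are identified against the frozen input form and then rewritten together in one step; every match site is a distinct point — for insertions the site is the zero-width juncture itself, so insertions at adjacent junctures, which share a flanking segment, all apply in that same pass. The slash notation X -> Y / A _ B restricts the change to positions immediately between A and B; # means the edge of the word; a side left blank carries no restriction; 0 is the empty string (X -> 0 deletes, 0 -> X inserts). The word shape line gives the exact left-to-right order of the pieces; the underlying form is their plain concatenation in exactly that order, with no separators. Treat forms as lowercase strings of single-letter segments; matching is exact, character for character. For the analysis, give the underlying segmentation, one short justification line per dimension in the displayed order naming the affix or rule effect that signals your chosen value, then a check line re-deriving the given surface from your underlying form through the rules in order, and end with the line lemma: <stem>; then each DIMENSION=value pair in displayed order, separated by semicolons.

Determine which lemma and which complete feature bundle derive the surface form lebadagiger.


underlying: le-patagi-ker
SUR=ra - signalled by the affix -ker
KEL=ri - signalled by the affix le-
check: lepatagiker -> lebadagiger -> lebadagiger
lemma: patagi; SUR=ra; KEL=ri


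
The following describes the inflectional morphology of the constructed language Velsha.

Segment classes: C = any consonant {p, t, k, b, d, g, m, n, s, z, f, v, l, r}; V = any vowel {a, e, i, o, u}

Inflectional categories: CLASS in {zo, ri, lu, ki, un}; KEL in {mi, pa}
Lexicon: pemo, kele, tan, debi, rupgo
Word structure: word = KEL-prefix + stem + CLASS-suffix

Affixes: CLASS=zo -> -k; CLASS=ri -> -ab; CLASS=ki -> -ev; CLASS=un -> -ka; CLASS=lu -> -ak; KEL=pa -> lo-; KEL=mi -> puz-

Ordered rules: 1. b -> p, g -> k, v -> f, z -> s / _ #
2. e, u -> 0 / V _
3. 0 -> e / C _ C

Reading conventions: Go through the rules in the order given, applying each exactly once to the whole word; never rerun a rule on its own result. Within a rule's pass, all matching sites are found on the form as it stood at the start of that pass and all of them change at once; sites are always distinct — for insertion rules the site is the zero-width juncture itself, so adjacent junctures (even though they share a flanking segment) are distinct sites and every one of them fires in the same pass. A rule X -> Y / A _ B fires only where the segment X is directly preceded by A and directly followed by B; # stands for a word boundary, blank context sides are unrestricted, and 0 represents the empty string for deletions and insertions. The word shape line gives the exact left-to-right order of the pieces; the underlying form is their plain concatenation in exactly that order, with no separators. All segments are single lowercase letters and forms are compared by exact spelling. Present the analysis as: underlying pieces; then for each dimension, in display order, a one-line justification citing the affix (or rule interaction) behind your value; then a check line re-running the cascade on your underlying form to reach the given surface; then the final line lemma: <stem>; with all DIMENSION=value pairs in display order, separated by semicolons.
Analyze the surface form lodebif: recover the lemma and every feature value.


underlying: lo-debi-ev
CLASS=ki - signalled by the affix -ev
KEL=pa - signalled by the affix lo-
check: lodebiev -> lodebief -> lodebif -> lodebif
lemma: debi; CLASS=ki; KEL=pa


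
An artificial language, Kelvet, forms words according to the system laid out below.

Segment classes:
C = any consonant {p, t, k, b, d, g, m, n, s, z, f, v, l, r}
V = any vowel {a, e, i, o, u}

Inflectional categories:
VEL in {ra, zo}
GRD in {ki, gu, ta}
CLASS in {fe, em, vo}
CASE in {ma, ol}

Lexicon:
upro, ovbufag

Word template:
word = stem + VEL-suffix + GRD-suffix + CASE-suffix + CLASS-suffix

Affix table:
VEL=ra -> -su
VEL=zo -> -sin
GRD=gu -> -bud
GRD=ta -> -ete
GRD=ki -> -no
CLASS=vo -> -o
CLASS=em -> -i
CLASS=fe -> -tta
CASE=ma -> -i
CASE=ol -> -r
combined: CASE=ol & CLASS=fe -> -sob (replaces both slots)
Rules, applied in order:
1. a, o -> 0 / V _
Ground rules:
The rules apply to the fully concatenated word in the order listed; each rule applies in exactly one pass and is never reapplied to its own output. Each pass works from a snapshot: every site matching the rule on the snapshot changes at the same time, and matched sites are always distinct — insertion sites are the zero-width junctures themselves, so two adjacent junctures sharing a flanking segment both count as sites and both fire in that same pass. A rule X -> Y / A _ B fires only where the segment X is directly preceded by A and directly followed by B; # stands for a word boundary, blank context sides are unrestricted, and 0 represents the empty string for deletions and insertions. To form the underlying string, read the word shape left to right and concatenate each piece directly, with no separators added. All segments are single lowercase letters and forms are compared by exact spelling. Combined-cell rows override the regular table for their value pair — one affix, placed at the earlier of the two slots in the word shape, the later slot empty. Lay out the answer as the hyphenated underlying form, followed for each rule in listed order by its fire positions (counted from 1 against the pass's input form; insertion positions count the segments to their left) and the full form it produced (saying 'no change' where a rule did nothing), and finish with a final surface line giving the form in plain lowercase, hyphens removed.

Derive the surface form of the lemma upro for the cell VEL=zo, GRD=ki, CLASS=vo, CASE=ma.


underlying: upro-sin-no-i-o
1. a, o -> 0 / V _: fires at position(s) 11: uprosinnoi
surface: uprosinnoi


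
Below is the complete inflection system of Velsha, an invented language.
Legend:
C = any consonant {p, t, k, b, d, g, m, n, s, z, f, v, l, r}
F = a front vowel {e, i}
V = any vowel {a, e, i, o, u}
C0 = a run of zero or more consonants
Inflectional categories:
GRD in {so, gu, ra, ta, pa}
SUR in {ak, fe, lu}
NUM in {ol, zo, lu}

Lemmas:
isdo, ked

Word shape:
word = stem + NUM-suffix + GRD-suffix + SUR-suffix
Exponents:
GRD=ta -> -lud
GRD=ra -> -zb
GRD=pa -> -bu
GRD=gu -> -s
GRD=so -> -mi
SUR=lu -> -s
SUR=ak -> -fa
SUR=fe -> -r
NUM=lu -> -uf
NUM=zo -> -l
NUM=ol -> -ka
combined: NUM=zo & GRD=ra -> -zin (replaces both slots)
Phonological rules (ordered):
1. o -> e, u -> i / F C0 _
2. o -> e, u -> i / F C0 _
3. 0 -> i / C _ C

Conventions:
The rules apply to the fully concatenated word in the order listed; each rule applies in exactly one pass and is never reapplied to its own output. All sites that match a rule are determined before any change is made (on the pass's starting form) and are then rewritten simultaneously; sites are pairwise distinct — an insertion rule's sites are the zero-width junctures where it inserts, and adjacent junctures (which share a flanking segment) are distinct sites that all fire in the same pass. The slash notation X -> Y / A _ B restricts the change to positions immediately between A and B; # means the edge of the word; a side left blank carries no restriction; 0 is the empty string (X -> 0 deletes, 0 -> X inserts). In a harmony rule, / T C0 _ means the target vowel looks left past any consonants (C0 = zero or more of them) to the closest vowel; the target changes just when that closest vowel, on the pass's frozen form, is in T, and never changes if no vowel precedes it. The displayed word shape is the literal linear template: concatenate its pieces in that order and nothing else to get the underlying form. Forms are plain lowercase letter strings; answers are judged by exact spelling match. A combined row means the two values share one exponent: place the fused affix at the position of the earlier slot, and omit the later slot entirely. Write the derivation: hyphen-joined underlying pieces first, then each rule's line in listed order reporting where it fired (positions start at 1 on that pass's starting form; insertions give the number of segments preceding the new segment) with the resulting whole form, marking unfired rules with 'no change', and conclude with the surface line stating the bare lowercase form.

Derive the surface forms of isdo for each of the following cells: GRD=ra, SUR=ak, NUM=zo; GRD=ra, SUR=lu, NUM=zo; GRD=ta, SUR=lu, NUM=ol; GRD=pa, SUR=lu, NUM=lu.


cell GRD=ra, SUR=ak, NUM=zo:
underlying: isdo-zin-fa
1. o -> e, u -> i / F C0 _: fires at position(s) 4: isdezinfa
2. o -> e, u -> i / F C0 _: no change
3. 0 -> i / C _ C: inserts after position(s) 2, 7: isidezinifa
surface: isidezinifa

cell GRD=ra, SUR=lu, NUM=zo:
underlying: isdo-zin-s
1. o -> e, u -> i / F C0 _: fires at position(s) 4: isdezins
2. o -> e, u -> i / F C0 _: no change
3. 0 -> i / C _ C: inserts after position(s) 2, 7: isidezinis
surface: isidezinis

cell GRD=ta, SUR=lu, NUM=ol:
underlying: isdo-ka-lud-s
1. o -> e, u -> i / F C0 _: fires at position(s) 4: isdekaluds
2. o -> e, u -> i / F C0 _: no change
3. 0 -> i / C _ C: inserts after position(s) 2, 9: isidekaludis
surface: isidekaludis

cell GRD=pa, SUR=lu, NUM=lu:
underlying: isdo-uf-bu-s
1. o -> e, u -> i / F C0 _: fires at position(s) 4: isdeufbus
2. o -> e, u -> i / F C0 _: fires at position(s) 5: isdeifbus
3. 0 -> i / C _ C: inserts after position(s) 2, 6: isideifibus
surface: isideifibus


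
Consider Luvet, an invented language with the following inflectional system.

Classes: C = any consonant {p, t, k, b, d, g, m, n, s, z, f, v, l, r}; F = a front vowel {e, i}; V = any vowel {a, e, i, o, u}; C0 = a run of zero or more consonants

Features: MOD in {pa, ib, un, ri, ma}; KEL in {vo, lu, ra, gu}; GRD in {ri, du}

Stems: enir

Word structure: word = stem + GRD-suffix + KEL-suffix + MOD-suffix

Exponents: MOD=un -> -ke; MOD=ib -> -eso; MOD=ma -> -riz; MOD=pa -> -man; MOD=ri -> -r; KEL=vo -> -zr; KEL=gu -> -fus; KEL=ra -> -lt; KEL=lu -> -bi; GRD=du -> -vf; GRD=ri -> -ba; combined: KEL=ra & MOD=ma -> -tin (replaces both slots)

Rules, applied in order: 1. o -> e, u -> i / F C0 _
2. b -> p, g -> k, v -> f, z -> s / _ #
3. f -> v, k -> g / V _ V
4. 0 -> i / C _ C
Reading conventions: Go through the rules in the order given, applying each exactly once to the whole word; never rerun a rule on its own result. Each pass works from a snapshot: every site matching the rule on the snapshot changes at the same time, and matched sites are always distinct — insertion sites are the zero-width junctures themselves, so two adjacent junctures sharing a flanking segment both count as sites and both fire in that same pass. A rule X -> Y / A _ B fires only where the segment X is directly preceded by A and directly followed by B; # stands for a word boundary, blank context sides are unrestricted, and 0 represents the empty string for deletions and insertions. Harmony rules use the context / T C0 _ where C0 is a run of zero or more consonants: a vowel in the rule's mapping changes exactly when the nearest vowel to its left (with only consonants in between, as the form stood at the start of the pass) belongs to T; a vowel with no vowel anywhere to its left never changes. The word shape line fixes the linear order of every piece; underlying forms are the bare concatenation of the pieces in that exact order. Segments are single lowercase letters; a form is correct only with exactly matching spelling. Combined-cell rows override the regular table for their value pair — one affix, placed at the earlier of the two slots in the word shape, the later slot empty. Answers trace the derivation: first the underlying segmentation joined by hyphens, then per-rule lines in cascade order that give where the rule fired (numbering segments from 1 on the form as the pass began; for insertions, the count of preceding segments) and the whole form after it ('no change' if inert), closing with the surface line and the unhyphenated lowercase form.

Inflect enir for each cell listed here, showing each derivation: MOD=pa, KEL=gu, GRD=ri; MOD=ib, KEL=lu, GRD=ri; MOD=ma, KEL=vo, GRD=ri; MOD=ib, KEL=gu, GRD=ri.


cell MOD=pa, KEL=gu, GRD=ri:
underlying: enir-ba-fus-man
1. o -> e, u -> i / F C0 _: no change
2. b -> p, g -> k, v -> f, z -> s / _ #: no change
3. f -> v, k -> g / V _ V: fires at position(s) 7: enirbavusman
4. 0 -> i / C _ C: inserts after position(s) 4, 9: eniribavusiman
surface: eniribavusiman

cell MOD=ib, KEL=lu, GRD=ri:
underlying: enir-ba-bi-eso
1. o -> e, u -> i / F C0 _: fires at position(s) 11: enirbabiese
2. b -> p, g -> k, v -> f, z -> s / _ #: no change
3. f -> v, k -> g / V _ V: no change
4. 0 -> i / C _ C: inserts after position(s) 4: eniribabiese
surface: eniribabiese

cell MOD=ma, KEL=vo, GRD=ri:
underlying: enir-ba-zr-riz
1. o -> e, u -> i / F C0 _: no change
2. b -> p, g -> k, v -> f, z -> s / _ #: fires at position(s) 11: enirbazrris
3. f -> v, k -> g / V _ V: no change
4. 0 -> i / C _ C: inserts after position(s) 4, 7, 8: eniribaziriris
surface: eniribaziriris

cell MOD=ib, KEL=gu, GRD=ri:
underlying: enir-ba-fus-eso
1. o -> e, u -> i / F C0 _: fires at position(s) 12: enirbafusese
2. b -> p, g -> k, v -> f, z -> s / _ #: no change
3. f -> v, k -> g / V _ V: fires at position(s) 7: enirbavusese
4. 0 -> i / C _ C: inserts after position(s) 4: eniribavusese
surface: eniribavusese
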